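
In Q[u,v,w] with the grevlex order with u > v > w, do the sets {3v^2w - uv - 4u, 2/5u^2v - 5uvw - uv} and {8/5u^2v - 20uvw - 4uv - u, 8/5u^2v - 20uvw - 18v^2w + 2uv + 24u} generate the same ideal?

Equality of ideals is decidable: compute both reduced Gröbner bases (unique for the ordering) and check whether they agree.
Buchberger on the first generating set:
f_1 = 3v^2w - uv - 4u, LT = v^2w.
f_2 = 2/5u^2v - 5uvw - uv, LT = u^2v.

S(f_1,f_2): lcm = u^2v^2w. S = 25/2uv^2w^2 - 1/3u^3v + 5/2uv^2w - 4/3u^3.
  reduce S modulo (f_1, f_2):
  remainder -4/3u^3 + 50/3u^2w + 10/3u^2 ≠ 0; add g_3 = -4/3u^3 + 50/3u^2w + 10/3u^2 to the basis.

The other S-polynomials (S(f_1,g_3), S(f_2,g_3)) all reduce to 0 modulo the current basis, so we have a Gröbner basis.
Inter-reduce: drop elements whose leading term is divisible by another's, tail-reduce, and make monic.
Reduced Gröbner basis: {u^3 - 25/2u^2w - 5/2u^2, u^2v - 25/2uvw - 5/2uv, v^2w - 1/3uv - 4/3u}.

Buchberger on the second generating set:
h_1 = 8/5u^2v - 20uvw - 4uv - u, LT = u^2v.
h_2 = 8/5u^2v - 20uvw - 18v^2w + 2uv + 24u, LT = u^2v.

S(h_1,h_2): lcm = u^2v. S = 45/4v^2w - 15/4uv - 125/8u.
  reduce S modulo (h_1, h_2):
  remainder 45/4v^2w - 15/4uv - 125/8u ≠ 0; add k_3 = 45/4v^2w - 15/4uv - 125/8u to the basis.

S(h_1,k_3): lcm = u^2v^2w. S = -25/2uv^2w^2 + 1/3u^3v - 5/2uv^2w + 25/18u^3 - 5/8uvw.
  reduce S modulo (h_1, h_2, k_3):
  remainder 25/18u^3 - 625/36u^2w - 5/8uvw - 235/72u^2 ≠ 0; add k_4 = 25/18u^3 - 625/36u^2w - 5/8uvw - 235/72u^2 to the basis.

The other S-polynomials (S(h_2,k_3), S(h_1,k_4), S(h_2,k_4), S(k_3,k_4)) all reduce to 0 modulo the current basis, so we have a Gröbner basis.
Inter-reduce: drop elements whose leading term is divisible by another's, tail-reduce, and make monic.
Reduced Gröbner basis: {u^3 - 25/2u^2w - 9/20uvw - 47/20u^2, u^2v - 25/2uvw - 5/2uv - 5/8u, v^2w - 1/3uv - 25/18u}.

Since the reduced bases disagree, the two ideals are not the same.

No, the ideals differ.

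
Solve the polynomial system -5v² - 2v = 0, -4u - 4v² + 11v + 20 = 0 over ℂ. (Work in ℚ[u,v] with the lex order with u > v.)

Compute a lex Gröbner basis by Buchberger's algorithm.
f_1 = -5v² - 2v, LT = v².
f_2 = -4u - 4v² + 11v + 20, LT = u.

The S-polynomials (S(f_1,f_2)) all reduce to 0 modulo the current basis, so we have a Gröbner basis.
Inter-reduce: drop elements whose leading term is divisible by another's, tail-reduce, and make monic.
Reduced Gröbner basis: {u - 63/20v - 5, v² + ⅖v}.

The lex basis is triangular: the last element involves only v. Solving v² + ⅖v = 0 gives v ∈ {-2/5, 0}; substituting each value into the earlier elements determines the remaining variables.
  v = -2/5: the earlier basis element becomes u - 187/50 = 0, giving u = 187/50 — point (187/50, -2/5).
  v = 0: the earlier basis element becomes u - 5 = 0, giving u = 5 — point (5, 0).
Each listed point satisfies every original equation (direct substitution).

{(187/50, -2/5), (5, 0)}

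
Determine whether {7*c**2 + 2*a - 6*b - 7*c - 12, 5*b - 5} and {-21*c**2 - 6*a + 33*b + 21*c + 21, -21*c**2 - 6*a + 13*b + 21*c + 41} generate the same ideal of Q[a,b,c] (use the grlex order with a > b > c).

Yes, the ideals are equal.

Since reduced Gröbner bases are canonical representatives of ideals under a given ordering, it suffices to compute and compare them.
Buchberger on the first generating set:
f_1 = 7*c**2 + 2*a - 6*b - 7*c - 12, LT = c**2.
f_2 = 5*b - 5, LT = b.

The S-polynomials (S(f_1,f_2)) all reduce to 0 modulo the current basis, so we have a Gröbner basis.
Inter-reduce: drop elements whose leading term is divisible by another's, tail-reduce, and make monic.
Reduced Gröbner basis: {c**2 + 2/7*a - c - 18/7, b - 1}.

Buchberger on the second generating set:
h_1 = -21*c**2 - 6*a + 33*b + 21*c + 21, LT = c**2.
h_2 = -21*c**2 - 6*a + 13*b + 21*c + 41, LT = c**2.

S(h_1,h_2): lcm = c**2. S = -20/21*b + 20/21.
  leading term b: no divisor's leading term divides it; move -20/21*b to the remainder.
  leading term 1: no divisor's leading term divides it; move 20/21 to the remainder.
  remainder -20/21*b + 20/21 ≠ 0; add k_3 = -20/21*b + 20/21 to the basis.

The other S-polynomials (S(h_1,k_3), S(h_2,k_3)) all reduce to 0 modulo the current basis, so we have a Gröbner basis.
Inter-reduce: drop elements whose leading term is divisible by another's, tail-reduce, and make monic.
Reduced Gröbner basis: {c**2 + 2/7*a - c - 18/7, b - 1}.

Same reduced basis, so the two generating sets span the same ideal.
The choice of monomial ordering does not affect the verdict — as long as both bases are computed under the same ordering, their equality decides ideal equality.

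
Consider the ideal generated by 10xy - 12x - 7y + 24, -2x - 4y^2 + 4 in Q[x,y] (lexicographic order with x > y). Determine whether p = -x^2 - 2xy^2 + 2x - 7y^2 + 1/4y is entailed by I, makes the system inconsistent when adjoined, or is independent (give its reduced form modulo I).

First compute the reduced Gröbner basis of I by Buchberger's algorithm.
f_1 = 10xy - 12x - 7y + 24, LT = xy.
f_2 = -2x - 4y^2 + 4, LT = x.

S(f_1,f_2): lcm = xy. S = -6/5x - 2y^3 + 13/10y + 12/5.
  leading term x: subtract (3/5)·f_2 from -6/5x - 2y^3 + 13/10y + 12/5 → -2y^3 + 12/5y^2 + 13/10y
  leading term y^3: no divisor's leading term divides it; move -2y^3 to the remainder.
  leading term y^2: no divisor's leading term divides it; move 12/5y^2 to the remainder.
  leading term y: no divisor's leading term divides it; move 13/10y to the remainder.
  remainder -2y^3 + 12/5y^2 + 13/10y ≠ 0; add h_3 = -2y^3 + 12/5y^2 + 13/10y to the basis.

The other S-polynomials (S(f_1,h_3), S(f_2,h_3)) all reduce to 0 modulo the current basis, so we have a Gröbner basis.
Inter-reduce: drop elements whose leading term is divisible by another's, tail-reduce, and make monic.
Reduced Gröbner basis: {x + 2y^2 - 2, y^3 - 6/5y^2 - 13/20y}.
Label its elements g_1 = x + 2y^2 - 2, g_2 = y^3 - 6/5y^2 - 13/20y.

Reduce p = -x^2 - 2xy^2 + 2x - 7y^2 + 1/4y modulo G:
  leading term x^2: subtract (-x)·g_1 from -x^2 - 2xy^2 + 2x - 7y^2 + 1/4y → -7y^2 + 1/4y
  leading term y^2: no divisor's leading term divides it; move -7y^2 to the remainder.
  leading term y: no divisor's leading term divides it; move 1/4y to the remainder.
  normal form = -7y^2 + 1/4y.
The normal form is nonzero, so p ∉ I. Since p minus its normal form lies in I, I + (p) = I + (r) where r = -7y^2 + 1/4y; decide whether this ideal is the whole ring.
Run Buchberger on G together with r (pairs among the g_i already reduce to 0 since G is a Gröbner basis):
g_1 = x + 2y^2 - 2, LT = x.
g_2 = y^3 - 6/5y^2 - 13/20y, LT = y^3.
r = -7y^2 + 1/4y, LT = y^2.

S(g_2,r): lcm = y^3. S = -163/140y^2 - 13/20y.
  leading term y^2: subtract (163/980)·r from -163/140y^2 - 13/20y → -2711/3920y
  leading term y: no divisor's leading term divides it; move -2711/3920y to the remainder.
  remainder -2711/3920y ≠ 0; add m_4 = -2711/3920y to the basis.

The other S-polynomials (S(g_1,g_2), S(g_1,r), S(g_1,m_4), S(g_2,m_4), S(r,m_4)) all reduce to 0 modulo the current basis, so we have a Gröbner basis.
Inter-reduce: drop elements whose leading term is divisible by another's, tail-reduce, and make monic.
Reduced Gröbner basis: {x - 2, y}.
The reduced Gröbner basis of I + (p) is {x - 2, y} ≠ {1}, a proper ideal, so the enlarged system stays consistent: p is independent of I, with normal form -7y^2 + 1/4y.

Ideal membership is decidable via reduction modulo a Gröbner basis.

-x^2 - 2xy^2 + 2x - 7y^2 + 1/4y is independent of I; its normal form modulo I is -7y^2 + 1/4y.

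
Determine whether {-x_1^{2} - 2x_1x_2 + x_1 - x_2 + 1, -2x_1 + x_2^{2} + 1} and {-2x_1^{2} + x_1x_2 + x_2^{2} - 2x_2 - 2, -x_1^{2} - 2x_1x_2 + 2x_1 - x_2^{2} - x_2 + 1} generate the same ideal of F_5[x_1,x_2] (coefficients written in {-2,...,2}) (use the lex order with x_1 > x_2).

No, the ideals differ.

Two ideals are equal iff their reduced Gröbner bases coincide (the reduced basis is unique for a fixed ordering).
Buchberger on the first generating set:
f_1 = -x_1^{2} - 2x_1x_2 + x_1 - x_2 + 1, LT = x_1^{2}.
f_2 = -2x_1 + x_2^{2} + 1, LT = x_1.

S(f_1,f_2): lcm = x_1^{2}. S = -2x_1x_2^{2} + 2x_1x_2 + 2x_1 + x_2 - 1.
  reduce S modulo (f_1, f_2):
  remainder -x_2^{4} + x_2^{3} + 2x_2 ≠ 0; add g_3 = -x_2^{4} + x_2^{3} + 2x_2 to the basis.

The other S-polynomials (S(f_1,g_3), S(f_2,g_3)) all reduce to 0 modulo the current basis, so we have a Gröbner basis.
Inter-reduce: drop elements whose leading term is divisible by another's, tail-reduce, and make monic.
Reduced Gröbner basis: {x_1 + 2x_2^{2} + 2, x_2^{4} - x_2^{3} - 2x_2}.

Buchberger on the second generating set:
h_1 = -2x_1^{2} + x_1x_2 + x_2^{2} - 2x_2 - 2, LT = x_1^{2}.
h_2 = -x_1^{2} - 2x_1x_2 + 2x_1 - x_2^{2} - x_2 + 1, LT = x_1^{2}.

S(h_1,h_2): lcm = x_1^{2}. S = 2x_1 + x_2^{2} + 2.
  reduce S modulo (h_1, h_2):
  remainder 2x_1 + x_2^{2} + 2 ≠ 0; add k_3 = 2x_1 + x_2^{2} + 2 to the basis.

S(h_1,k_3): lcm = x_1^{2}. S = 2x_1x_2^{2} + 2x_1x_2 - x_1 + 2x_2^{2} + x_2 + 1.
  reduce S modulo (h_1, h_2, k_3):
  remainder -x_2^{4} - x_2^{3} - 2x_2^{2} - x_2 + 2 ≠ 0; add k_4 = -x_2^{4} - x_2^{3} - 2x_2^{2} - x_2 + 2 to the basis.

The other S-polynomials (S(h_2,k_3), S(h_1,k_4), S(h_2,k_4), S(k_3,k_4)) all reduce to 0 modulo the current basis, so we have a Gröbner basis.
Inter-reduce: drop elements whose leading term is divisible by another's, tail-reduce, and make monic.
Reduced Gröbner basis: {x_1 - 2x_2^{2} + 1, x_2^{4} + x_2^{3} + 2x_2^{2} + x_2 - 2}.

The bases are distinct; the ideals are different.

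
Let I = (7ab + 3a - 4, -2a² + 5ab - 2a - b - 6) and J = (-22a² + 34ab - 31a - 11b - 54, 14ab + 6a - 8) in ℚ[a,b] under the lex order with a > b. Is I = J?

Equality of ideals is decidable: compute both reduced Gröbner bases (unique for the ordering) and check whether they agree.
Buchberger on the first generating set:
f_1 = 7ab + 3a - 4, LT = ab.
f_2 = -2a² + 5ab - 2a - b - 6, LT = a².

S(f_1,f_2): lcm = a²b. S = 3/7a² + 5/2ab² - ab - 4/7a - ½b² - 3b.
  reduce S modulo (f_1, f_2):
  remainder -4/7a - ½b² - 25/14b - 13/7 ≠ 0; add g_3 = -4/7a - ½b² - 25/14b - 13/7 to the basis.

S(f_1,g_3): lcm = ab. S = 3/7a - ⅞b³ - 25/8b² - 13/4b - 4/7.
  reduce S modulo (f_1, f_2, g_3):
  remainder -⅞b³ - 7/2b² - 257/56b - 55/28 ≠ 0; add g_4 = -⅞b³ - 7/2b² - 257/56b - 55/28 to the basis.

The other S-polynomials (S(f_2,g_3), S(f_1,g_4), S(f_2,g_4), S(g_3,g_4)) all reduce to 0 modulo the current basis, so we have a Gröbner basis.
Inter-reduce: drop elements whose leading term is divisible by another's, tail-reduce, and make monic.
Reduced Gröbner basis: {a + ⅞b² + 25/8b + 13/4, b³ + 4b² + 257/49b + 110/49}.

Buchberger on the second generating set:
h_1 = -22a² + 34ab - 31a - 11b - 54, LT = a².
h_2 = 14ab + 6a - 8, LT = ab.

S(h_1,h_2): lcm = a²b. S = -3/7a² - 17/11ab² + 31/22ab + 4/7a + ½b² + 27/11b.
  reduce S modulo (h_1, h_2):
  remainder 4/7a + ½b² + 25/14b + 13/7 ≠ 0; add k_3 = 4/7a + ½b² + 25/14b + 13/7 to the basis.

S(h_2,k_3): lcm = ab. S = 3/7a - ⅞b³ - 25/8b² - 13/4b - 4/7.
  reduce S modulo (h_1, h_2, k_3):
  remainder -⅞b³ - 7/2b² - 257/56b - 55/28 ≠ 0; add k_4 = -⅞b³ - 7/2b² - 257/56b - 55/28 to the basis.

The other S-polynomials (S(h_1,k_3), S(h_1,k_4), S(h_2,k_4), S(k_3,k_4)) all reduce to 0 modulo the current basis, so we have a Gröbner basis.
Inter-reduce: drop elements whose leading term is divisible by another's, tail-reduce, and make monic.
Reduced Gröbner basis: {a + ⅞b² + 25/8b + 13/4, b³ + 4b² + 257/49b + 110/49}.

These coincide, so the ideals are equal.

Yes, the ideals are equal.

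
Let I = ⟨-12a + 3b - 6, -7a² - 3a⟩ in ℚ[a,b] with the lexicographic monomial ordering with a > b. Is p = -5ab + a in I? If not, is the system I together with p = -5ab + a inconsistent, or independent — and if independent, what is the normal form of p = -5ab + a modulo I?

-5ab + a is independent of I; its normal form modulo I is -3/28b + 3/14.

First compute the reduced Gröbner basis of I by Buchberger's algorithm.
f_1 = -12a + 3b - 6, LT = a.
f_2 = -7a² - 3a, LT = a².

S(f_1,f_2): lcm = a². S = -¼ab + 1/14a.
  leading term ab: subtract (1/48b)·f_1 from -¼ab + 1/14a → 1/14a - 1/16b² + ⅛b
  leading term a: subtract (-1/168)·f_1 from 1/14a - 1/16b² + ⅛b → -1/16b² + 1/7b - 1/28
  leading term b²: no divisor's leading term divides it; move -1/16b² to the remainder.
  leading term b: no divisor's leading term divides it; move 1/7b to the remainder.
  leading term 1: no divisor's leading term divides it; move -1/28 to the remainder.
  remainder -1/16b² + 1/7b - 1/28 ≠ 0; add h_3 = -1/16b² + 1/7b - 1/28 to the basis.

S(f_1,h_3): leading monomials are coprime, so the S-polynomial reduces to 0 (Buchberger's first criterion).
S(f_2,h_3): leading monomials are coprime, so the S-polynomial reduces to 0 (Buchberger's first criterion).
Every S-polynomial of the final basis reduces to 0, so we have a Gröbner basis.
Inter-reduce: drop elements whose leading term is divisible by another's, tail-reduce, and make monic.
Reduced Gröbner basis: {a - ¼b + ½, b² - 16/7b + 4/7}.
Label its elements g_1 = a - ¼b + ½, g_2 = b² - 16/7b + 4/7.

Reduce p = -5ab + a modulo G:
  leading term ab: subtract (-5b)·g_1 from -5ab + a → a - 5/4b² + 5/2b
  leading term a: subtract (1)·g_1 from a - 5/4b² + 5/2b → -5/4b² + 11/4b - ½
  leading term b²: subtract (-5/4)·g_2 from -5/4b² + 11/4b - ½ → -3/28b + 3/14
  leading term b: no divisor's leading term divides it; move -3/28b to the remainder.
  leading term 1: no divisor's leading term divides it; move 3/14 to the remainder.
  normal form = -3/28b + 3/14.
The normal form is nonzero, so p ∉ I. Since p minus its normal form lies in I, I + (p) = I + (r) where r = -3/28b + 3/14; decide whether this ideal is the whole ring.
Run Buchberger on G together with r (pairs among the g_i already reduce to 0 since G is a Gröbner basis):
g_1 = a - ¼b + ½, LT = a.
g_2 = b² - 16/7b + 4/7, LT = b².
r = -3/28b + 3/14, LT = b.

S(g_1,g_2): leading monomials are coprime, so the S-polynomial reduces to 0 (Buchberger's first criterion).
S(g_1,r): leading monomials are coprime, so the S-polynomial reduces to 0 (Buchberger's first criterion).
S(g_2,r): lcm = b². S = -2/7b + 4/7.
  leading term b: subtract (8/3)·r from -2/7b + 4/7 → 0
  remainder 0.

Every S-polynomial of the final basis reduces to 0, so we have a Gröbner basis.
Inter-reduce: drop elements whose leading term is divisible by another's, tail-reduce, and make monic.
Reduced Gröbner basis: {a, b - 2}.
The reduced Gröbner basis of I + (p) is {a, b - 2} ≠ {1}, a proper ideal, so the enlarged system stays consistent: p is independent of I, with normal form -3/28b + 3/14.

Ideal membership is decidable via reduction modulo a Gröbner basis.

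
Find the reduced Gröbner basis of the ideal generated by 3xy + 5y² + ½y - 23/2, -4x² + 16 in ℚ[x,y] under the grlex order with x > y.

G = {y³ + ⅕y² + 69/50x - 373/100y - 23/100, x² - 4, xy + 5/3y² + ⅙y - 23/6}

The reduced Gröbner basis is the canonical form of the ideal for this ordering.

f_1 = 3xy + 5y² + ½y - 23/2, LT = xy.
f_2 = -4x² + 16, LT = x².

S(f_1,f_2): lcm = x²y. S = 5/3xy² + ⅙xy - 23/6x + 4y.
  reduce S modulo (f_1, f_2):
  remainder -25/9y³ - 5/9y² - 23/6x + 373/36y + 23/36 ≠ 0; add g_3 = -25/9y³ - 5/9y² - 23/6x + 373/36y + 23/36 to the basis.

The other S-polynomials (S(f_1,g_3), S(f_2,g_3)) all reduce to 0 modulo the current basis, so we have a Gröbner basis.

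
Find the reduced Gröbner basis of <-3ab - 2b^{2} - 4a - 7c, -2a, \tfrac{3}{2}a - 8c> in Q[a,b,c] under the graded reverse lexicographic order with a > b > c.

This is the nonlinear analogue of row-reducing a linear system.

f_1 = -3ab - 2b^{2} - 4a - 7c, LT = ab.
f_2 = -2a, LT = a.
f_3 = \tfrac{3}{2}a - 8c, LT = a.

S(f_1,f_2): lcm = ab. S = \tfrac{2}{3}b^{2} + \tfrac{4}{3}a + \tfrac{7}{3}c.
  leading term b^{2}: no divisor's leading term divides it; move \tfrac{2}{3}b^{2} to the remainder.
  leading term a: subtract (-\tfrac{2}{3})·f_2 from \tfrac{4}{3}a + \tfrac{7}{3}c → \tfrac{7}{3}c
  leading term c: no divisor's leading term divides it; move \tfrac{7}{3}c to the remainder.
  remainder \tfrac{2}{3}b^{2} + \tfrac{7}{3}c ≠ 0; add g_4 = \tfrac{2}{3}b^{2} + \tfrac{7}{3}c to the basis.

S(f_1,f_3): lcm = ab. S = \tfrac{2}{3}b^{2} + \tfrac{16}{3}bc + \tfrac{4}{3}a + \tfrac{7}{3}c.
  leading term b^{2}: subtract (1)·g_4 from \tfrac{2}{3}b^{2} + \tfrac{16}{3}bc + \tfrac{4}{3}a + \tfrac{7}{3}c → \tfrac{16}{3}bc + \tfrac{4}{3}a
  leading term bc: no divisor's leading term divides it; move \tfrac{16}{3}bc to the remainder.
  leading term a: subtract (-\tfrac{2}{3})·f_2 from \tfrac{4}{3}a → 0
  remainder \tfrac{16}{3}bc ≠ 0; add g_5 = \tfrac{16}{3}bc to the basis.

S(f_2,f_3): lcm = a. S = \tfrac{16}{3}c.
  leading term c: no divisor's leading term divides it; move \tfrac{16}{3}c to the remainder.
  remainder \tfrac{16}{3}c ≠ 0; add g_6 = \tfrac{16}{3}c to the basis.

S(f_1,g_4): lcm = ab^{2}. S = \tfrac{2}{3}b^{3} + \tfrac{4}{3}ab - \tfrac{7}{2}ac + \tfrac{7}{3}bc.
  leading term b^{3}: subtract (b)·g_4 from \tfrac{2}{3}b^{3} + \tfrac{4}{3}ab - \tfrac{7}{2}ac + \tfrac{7}{3}bc → \tfrac{4}{3}ab - \tfrac{7}{2}ac
  leading term ab: subtract (-\tfrac{4}{9})·f_1 from \tfrac{4}{3}ab - \tfrac{7}{2}ac → -\tfrac{8}{9}b^{2} - \tfrac{7}{2}ac - \tfrac{16}{9}a - \tfrac{28}{9}c
  leading term b^{2}: subtract (-\tfrac{4}{3})·g_4 from -\tfrac{8}{9}b^{2} - \tfrac{7}{2}ac - \tfrac{16}{9}a - \tfrac{28}{9}c → -\tfrac{7}{2}ac - \tfrac{16}{9}a
  leading term ac: subtract (\tfrac{7}{4}c)·f_2 from -\tfrac{7}{2}ac - \tfrac{16}{9}a → -\tfrac{16}{9}a
  leading term a: subtract (\tfrac{8}{9})·f_2 from -\tfrac{16}{9}a → 0
  remainder 0.

S(f_2,g_4): leading monomials are coprime, so the S-polynomial reduces to 0 (Buchberger's first criterion).
S(f_3,g_4): leading monomials are coprime, so the S-polynomial reduces to 0 (Buchberger's first criterion).
S(f_1,g_5): lcm = abc. S = \tfrac{2}{3}b^{2}c + \tfrac{4}{3}ac + \tfrac{7}{3}c^{2}.
  leading term b^{2}c: subtract (c)·g_4 from \tfrac{2}{3}b^{2}c + \tfrac{4}{3}ac + \tfrac{7}{3}c^{2} → \tfrac{4}{3}ac
  leading term ac: subtract (-\tfrac{2}{3}c)·f_2 from \tfrac{4}{3}ac → 0
  remainder 0.

S(f_2,g_5): leading monomials are coprime, so the S-polynomial reduces to 0 (Buchberger's first criterion).
S(f_3,g_5): leading monomials are coprime, so the S-polynomial reduces to 0 (Buchberger's first criterion).
S(g_4,g_5): lcm = b^{2}c. S = \tfrac{7}{2}c^{2}.
  leading term c^{2}: subtract (\tfrac{21}{32}c)·g_6 from \tfrac{7}{2}c^{2} → 0
  remainder 0.

S(f_1,g_6): leading monomials are coprime, so the S-polynomial reduces to 0 (Buchberger's first criterion).
S(f_2,g_6): leading monomials are coprime, so the S-polynomial reduces to 0 (Buchberger's first criterion).
S(f_3,g_6): leading monomials are coprime, so the S-polynomial reduces to 0 (Buchberger's first criterion).
S(g_4,g_6): leading monomials are coprime, so the S-polynomial reduces to 0 (Buchberger's first criterion).
S(g_5,g_6): lcm = bc. S = 0.
  remainder 0.

Every S-polynomial of the final basis reduces to 0, so we have a Gröbner basis.
Inter-reduce: drop elements whose leading term is divisible by another's, tail-reduce, and make monic.

G = {b^{2}, a, c}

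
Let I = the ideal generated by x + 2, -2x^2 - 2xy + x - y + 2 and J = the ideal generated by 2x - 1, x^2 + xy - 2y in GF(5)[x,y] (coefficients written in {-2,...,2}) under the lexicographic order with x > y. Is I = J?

Since reduced Gröbner bases are canonical representatives of ideals under a given ordering, it suffices to compute and compare them.
Buchberger on the first generating set:
f_1 = x + 2, LT = x.
f_2 = -2x^2 - 2xy + x - y + 2, LT = x^2.

S(f_1,f_2): lcm = x^2. S = -xy + 2y + 1.
  leading term xy: subtract (-y)·f_1 from -xy + 2y + 1 → -y + 1
  leading term y: no divisor's leading term divides it; move -y to the remainder.
  leading term 1: no divisor's leading term divides it; move 1 to the remainder.
  remainder -y + 1 ≠ 0; add g_3 = -y + 1 to the basis.

The other S-polynomials (S(f_1,g_3), S(f_2,g_3)) all reduce to 0 modulo the current basis, so we have a Gröbner basis.
Inter-reduce: drop elements whose leading term is divisible by another's, tail-reduce, and make monic.
Reduced Gröbner basis: {x + 2, y - 1}.

Buchberger on the second generating set:
h_1 = 2x - 1, LT = x.
h_2 = x^2 + xy - 2y, LT = x^2.

S(h_1,h_2): lcm = x^2. S = -xy + 2x + 2y.
  leading term xy: subtract (2y)·h_1 from -xy + 2x + 2y → 2x - y
  leading term x: subtract (1)·h_1 from 2x - y → -y + 1
  leading term y: no divisor's leading term divides it; move -y to the remainder.
  leading term 1: no divisor's leading term divides it; move 1 to the remainder.
  remainder -y + 1 ≠ 0; add k_3 = -y + 1 to the basis.

The other S-polynomials (S(h_1,k_3), S(h_2,k_3)) all reduce to 0 modulo the current basis, so we have a Gröbner basis.
Inter-reduce: drop elements whose leading term is divisible by another's, tail-reduce, and make monic.
Reduced Gröbner basis: {x + 2, y - 1}.

These coincide, so the ideals are equal.
The choice of monomial ordering does not affect the verdict — as long as both bases are computed under the same ordering, their equality decides ideal equality.

Yes, the ideals are equal.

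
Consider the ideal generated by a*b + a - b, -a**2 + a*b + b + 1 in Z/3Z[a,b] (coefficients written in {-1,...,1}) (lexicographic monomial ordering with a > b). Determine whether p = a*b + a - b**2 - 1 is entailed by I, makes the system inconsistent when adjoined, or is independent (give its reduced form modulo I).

First compute the reduced Gröbner basis of I by Buchberger's algorithm.
f_1 = a*b + a - b, LT = a*b.
f_2 = -a**2 + a*b + b + 1, LT = a**2.

S(f_1,f_2): lcm = a**2*b. S = a**2 + a*b**2 - a*b + b**2 + b.
  leading term a**2: subtract (-1)·f_2 from a**2 + a*b**2 - a*b + b**2 + b → a*b**2 + b**2 - b + 1
  leading term a*b**2: subtract (b)·f_1 from a*b**2 + b**2 - b + 1 → -a*b - b**2 - b + 1
  leading term a*b: subtract (-1)·f_1 from -a*b - b**2 - b + 1 → a - b**2 + b + 1
  leading term a: no divisor's leading term divides it; move a to the remainder.
  leading term b**2: no divisor's leading term divides it; move -b**2 to the remainder.
  leading term b: no divisor's leading term divides it; move b to the remainder.
  leading term 1: no divisor's leading term divides it; move 1 to the remainder.
  remainder a - b**2 + b + 1 ≠ 0; add h_3 = a - b**2 + b + 1 to the basis.

S(f_1,h_3): lcm = a*b. S = a + b**3 - b**2 + b.
  leading term a: subtract (1)·h_3 from a + b**3 - b**2 + b → b**3 - 1
  leading term b**3: no divisor's leading term divides it; move b**3 to the remainder.
  leading term 1: no divisor's leading term divides it; move -1 to the remainder.
  remainder b**3 - 1 ≠ 0; add h_4 = b**3 - 1 to the basis.

S(f_2,h_3): lcm = a**2. S = a*b**2 + a*b - a - b - 1.
  leading term a*b**2: subtract (b)·f_1 from a*b**2 + a*b - a - b - 1 → -a + b**2 - b - 1
  leading term a: subtract (-1)·h_3 from -a + b**2 - b - 1 → 0
  remainder 0.

S(f_1,h_4): lcm = a*b**3. S = a*b**2 + a - b**3.
  leading term a*b**2: subtract (b)·f_1 from a*b**2 + a - b**3 → -a*b + a - b**3 + b**2
  leading term a*b: subtract (-1)·f_1 from -a*b + a - b**3 + b**2 → -a - b**3 + b**2 - b
  leading term a: subtract (-1)·h_3 from -a - b**3 + b**2 - b → -b**3 + 1
  leading term b**3: subtract (-1)·h_4 from -b**3 + 1 → 0
  remainder 0.

S(f_2,h_4): leading monomials are coprime, so the S-polynomial reduces to 0 (Buchberger's first criterion).
S(h_3,h_4): leading monomials are coprime, so the S-polynomial reduces to 0 (Buchberger's first criterion).
Every S-polynomial of the final basis reduces to 0, so we have a Gröbner basis.
Inter-reduce: drop elements whose leading term is divisible by another's, tail-reduce, and make monic.
Reduced Gröbner basis: {a - b**2 + b + 1, b**3 - 1}.
Label its elements g_1 = a - b**2 + b + 1, g_2 = b**3 - 1.

Reduce p = a*b + a - b**2 - 1 modulo G:
  leading term a*b: subtract (b)·g_1 from a*b + a - b**2 - 1 → a + b**3 + b**2 - b - 1
  leading term a: subtract (1)·g_1 from a + b**3 + b**2 - b - 1 → b**3 - b**2 + b + 1
  leading term b**3: subtract (1)·g_2 from b**3 - b**2 + b + 1 → -b**2 + b - 1
  leading term b**2: no divisor's leading term divides it; move -b**2 to the remainder.
  leading term b: no divisor's leading term divides it; move b to the remainder.
  leading term 1: no divisor's leading term divides it; move -1 to the remainder.
  normal form = -b**2 + b - 1.
The normal form is nonzero, so p ∉ I. Since p minus its normal form lies in I, I + (p) = I + (r) where r = -b**2 + b - 1; decide whether this ideal is the whole ring.
Run Buchberger on G together with r (pairs among the g_i already reduce to 0 since G is a Gröbner basis):
g_1 = a - b**2 + b + 1, LT = a.
g_2 = b**3 - 1, LT = b**3.
r = -b**2 + b - 1, LT = b**2.

S(g_1,g_2): leading monomials are coprime, so the S-polynomial reduces to 0 (Buchberger's first criterion).
S(g_1,r): leading monomials are coprime, so the S-polynomial reduces to 0 (Buchberger's first criterion).
S(g_2,r): lcm = b**3. S = b**2 - b - 1.
  leading term b**2: subtract (-1)·r from b**2 - b - 1 → 1
  leading term 1: no divisor's leading term divides it; move 1 to the remainder.
  remainder 1 ≠ 0; add m_4 = 1 to the basis.

S(g_1,m_4): leading monomials are coprime, so the S-polynomial reduces to 0 (Buchberger's first criterion).
S(g_2,m_4): leading monomials are coprime, so the S-polynomial reduces to 0 (Buchberger's first criterion).
S(r,m_4): leading monomials are coprime, so the S-polynomial reduces to 0 (Buchberger's first criterion).
Every S-polynomial of the final basis reduces to 0, so we have a Gröbner basis.
Inter-reduce: drop elements whose leading term is divisible by another's, tail-reduce, and make monic.
Reduced Gröbner basis: {1}.
The reduced Gröbner basis of I + (p) is {1}: the ideal is the whole ring, so the enlarged system has no common solution — adjoining p is inconsistent.

Ideal membership is decidable via reduction modulo a Gröbner basis.

Adjoining a*b + a - b**2 - 1 makes the ideal the whole ring: the system is inconsistent.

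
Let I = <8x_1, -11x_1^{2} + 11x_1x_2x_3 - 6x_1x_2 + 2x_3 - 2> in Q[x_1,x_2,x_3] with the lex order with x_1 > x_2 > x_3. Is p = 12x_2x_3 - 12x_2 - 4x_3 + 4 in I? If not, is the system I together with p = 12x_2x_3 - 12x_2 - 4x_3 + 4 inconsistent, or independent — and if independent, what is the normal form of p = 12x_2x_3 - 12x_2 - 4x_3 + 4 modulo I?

12x_2x_3 - 12x_2 - 4x_3 + 4 lies in I (it reduces to 0).

First compute the reduced Gröbner basis of I by Buchberger's algorithm.
f_1 = 8x_1, LT = x_1.
f_2 = -11x_1^{2} + 11x_1x_2x_3 - 6x_1x_2 + 2x_3 - 2, LT = x_1^{2}.

S(f_1,f_2): lcm = x_1^{2}. S = x_1x_2x_3 - \tfrac{6}{11}x_1x_2 + \tfrac{2}{11}x_3 - \tfrac{2}{11}.
  leading term x_1x_2x_3: subtract (\tfrac{1}{8}x_2x_3)·f_1 from x_1x_2x_3 - \tfrac{6}{11}x_1x_2 + \tfrac{2}{11}x_3 - \tfrac{2}{11} → -\tfrac{6}{11}x_1x_2 + \tfrac{2}{11}x_3 - \tfrac{2}{11}
  leading term x_1x_2: subtract (-\tfrac{3}{44}x_2)·f_1 from -\tfrac{6}{11}x_1x_2 + \tfrac{2}{11}x_3 - \tfrac{2}{11} → \tfrac{2}{11}x_3 - \tfrac{2}{11}
  leading term x_3: no divisor's leading term divides it; move \tfrac{2}{11}x_3 to the remainder.
  leading term 1: no divisor's leading term divides it; move -\tfrac{2}{11} to the remainder.
  remainder \tfrac{2}{11}x_3 - \tfrac{2}{11} ≠ 0; add h_3 = \tfrac{2}{11}x_3 - \tfrac{2}{11} to the basis.

The other S-polynomials (S(f_1,h_3), S(f_2,h_3)) all reduce to 0 modulo the current basis, so we have a Gröbner basis.
Inter-reduce: drop elements whose leading term is divisible by another's, tail-reduce, and make monic.
Reduced Gröbner basis: {x_1, x_3 - 1}.
Label its elements g_1 = x_1, g_2 = x_3 - 1.

Reduce p = 12x_2x_3 - 12x_2 - 4x_3 + 4 modulo G:
  leading term x_2x_3: subtract (12x_2)·g_2 from 12x_2x_3 - 12x_2 - 4x_3 + 4 → -4x_3 + 4
  leading term x_3: subtract (-4)·g_2 from -4x_3 + 4 → 0
  normal form = 0.
Since the normal form is 0, p ∈ I.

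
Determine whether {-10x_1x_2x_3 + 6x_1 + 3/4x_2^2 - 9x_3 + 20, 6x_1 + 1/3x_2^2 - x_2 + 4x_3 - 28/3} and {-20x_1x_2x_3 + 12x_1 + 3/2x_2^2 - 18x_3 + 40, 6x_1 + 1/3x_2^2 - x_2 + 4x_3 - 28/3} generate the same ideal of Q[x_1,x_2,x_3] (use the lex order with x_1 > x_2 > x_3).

Yes, the ideals are equal.

Equality of ideals is decidable: compute both reduced Gröbner bases (unique for the ordering) and check whether they agree.
Buchberger on the first generating set:
f_1 = -10x_1x_2x_3 + 6x_1 + 3/4x_2^2 - 9x_3 + 20, LT = x_1x_2x_3.
f_2 = 6x_1 + 1/3x_2^2 - x_2 + 4x_3 - 28/3, LT = x_1.

S(f_1,f_2): lcm = x_1x_2x_3. S = -3/5x_1 - 1/18x_2^3x_3 + 1/6x_2^2x_3 - 3/40x_2^2 - 2/3x_2x_3^2 + 14/9x_2x_3 + 9/10x_3 - 2.
  leading term x_1: subtract (-1/10)·f_2 from -3/5x_1 - 1/18x_2^3x_3 + 1/6x_2^2x_3 - 3/40x_2^2 - 2/3x_2x_3^2 + 14/9x_2x_3 + 9/10x_3 - 2 → -1/18x_2^3x_3 + 1/6x_2^2x_3 - 1/24x_2^2 - 2/3x_2x_3^2 + 14/9x_2x_3 - 1/10x_2 + 13/10x_3 - 44/15
  leading term x_2^3x_3: no divisor's leading term divides it; move -1/18x_2^3x_3 to the remainder.
  leading term x_2^2x_3: no divisor's leading term divides it; move 1/6x_2^2x_3 to the remainder.
  leading term x_2^2: no divisor's leading term divides it; move -1/24x_2^2 to the remainder.
  leading term x_2x_3^2: no divisor's leading term divides it; move -2/3x_2x_3^2 to the remainder.
  leading term x_2x_3: no divisor's leading term divides it; move 14/9x_2x_3 to the remainder.
  leading term x_2: no divisor's leading term divides it; move -1/10x_2 to the remainder.
  leading term x_3: no divisor's leading term divides it; move 13/10x_3 to the remainder.
  leading term 1: no divisor's leading term divides it; move -44/15 to the remainder.
  remainder -1/18x_2^3x_3 + 1/6x_2^2x_3 - 1/24x_2^2 - 2/3x_2x_3^2 + 14/9x_2x_3 - 1/10x_2 + 13/10x_3 - 44/15 ≠ 0; add g_3 = -1/18x_2^3x_3 + 1/6x_2^2x_3 - 1/24x_2^2 - 2/3x_2x_3^2 + 14/9x_2x_3 - 1/10x_2 + 13/10x_3 - 44/15 to the basis.

S(f_1,g_3): lcm = x_1x_2^3x_3. S = 3x_1x_2^2x_3 - 27/20x_1x_2^2 - 12x_1x_2x_3^2 + 28x_1x_2x_3 - 9/5x_1x_2 + 117/5x_1x_3 - 264/5x_1 - 3/40x_2^4 + 9/10x_2^2x_3 - 2x_2^2.
  leading term x_1x_2^2x_3: subtract (-3/10x_2)·f_1 from 3x_1x_2^2x_3 - 27/20x_1x_2^2 - 12x_1x_2x_3^2 + 28x_1x_2x_3 - 9/5x_1x_2 + 117/5x_1x_3 - 264/5x_1 - 3/40x_2^4 + 9/10x_2^2x_3 - 2x_2^2 → -27/20x_1x_2^2 - 12x_1x_2x_3^2 + 28x_1x_2x_3 + 117/5x_1x_3 - 264/5x_1 - 3/40x_2^4 + 9/40x_2^3 + 9/10x_2^2x_3 - 2x_2^2 - 27/10x_2x_3 + 6x_2
  leading term x_1x_2^2: subtract (-9/40x_2^2)·f_2 from -27/20x_1x_2^2 - 12x_1x_2x_3^2 + 28x_1x_2x_3 + 117/5x_1x_3 - 264/5x_1 - 3/40x_2^4 + 9/40x_2^3 + 9/10x_2^2x_3 - 2x_2^2 - 27/10x_2x_3 + 6x_2 → -12x_1x_2x_3^2 + 28x_1x_2x_3 + 117/5x_1x_3 - 264/5x_1 + 9/5x_2^2x_3 - 41/10x_2^2 - 27/10x_2x_3 + 6x_2
  leading term x_1x_2x_3^2: subtract (6/5x_3)·f_1 from -12x_1x_2x_3^2 + 28x_1x_2x_3 + 117/5x_1x_3 - 264/5x_1 + 9/5x_2^2x_3 - 41/10x_2^2 - 27/10x_2x_3 + 6x_2 → 28x_1x_2x_3 + 81/5x_1x_3 - 264/5x_1 + 9/10x_2^2x_3 - 41/10x_2^2 - 27/10x_2x_3 + 6x_2 + 54/5x_3^2 - 24x_3
  leading term x_1x_2x_3: subtract (-14/5)·f_1 from 28x_1x_2x_3 + 81/5x_1x_3 - 264/5x_1 + 9/10x_2^2x_3 - 41/10x_2^2 - 27/10x_2x_3 + 6x_2 + 54/5x_3^2 - 24x_3 → 81/5x_1x_3 - 36x_1 + 9/10x_2^2x_3 - 2x_2^2 - 27/10x_2x_3 + 6x_2 + 54/5x_3^2 - 246/5x_3 + 56
  leading term x_1x_3: subtract (27/10x_3)·f_2 from 81/5x_1x_3 - 36x_1 + 9/10x_2^2x_3 - 2x_2^2 - 27/10x_2x_3 + 6x_2 + 54/5x_3^2 - 246/5x_3 + 56 → -36x_1 - 2x_2^2 + 6x_2 - 24x_3 + 56
  leading term x_1: subtract (-6)·f_2 from -36x_1 - 2x_2^2 + 6x_2 - 24x_3 + 56 → 0
  remainder 0.

S(f_2,g_3): leading monomials are coprime, so the S-polynomial reduces to 0 (Buchberger's first criterion).
Every S-polynomial of the final basis reduces to 0, so we have a Gröbner basis.
Inter-reduce: drop elements whose leading term is divisible by another's, tail-reduce, and make monic.
Reduced Gröbner basis: {x_1 + 1/18x_2^2 - 1/6x_2 + 2/3x_3 - 14/9, x_2^3x_3 - 3x_2^2x_3 + 3/4x_2^2 + 12x_2x_3^2 - 28x_2x_3 + 9/5x_2 - 117/5x_3 + 264/5}.

Buchberger on the second generating set:
h_1 = -20x_1x_2x_3 + 12x_1 + 3/2x_2^2 - 18x_3 + 40, LT = x_1x_2x_3.
h_2 = 6x_1 + 1/3x_2^2 - x_2 + 4x_3 - 28/3, LT = x_1.

S(h_1,h_2): lcm = x_1x_2x_3. S = -3/5x_1 - 1/18x_2^3x_3 + 1/6x_2^2x_3 - 3/40x_2^2 - 2/3x_2x_3^2 + 14/9x_2x_3 + 9/10x_3 - 2.
  leading term x_1: subtract (-1/10)·h_2 from -3/5x_1 - 1/18x_2^3x_3 + 1/6x_2^2x_3 - 3/40x_2^2 - 2/3x_2x_3^2 + 14/9x_2x_3 + 9/10x_3 - 2 → -1/18x_2^3x_3 + 1/6x_2^2x_3 - 1/24x_2^2 - 2/3x_2x_3^2 + 14/9x_2x_3 - 1/10x_2 + 13/10x_3 - 44/15
  leading term x_2^3x_3: no divisor's leading term divides it; move -1/18x_2^3x_3 to the remainder.
  leading term x_2^2x_3: no divisor's leading term divides it; move 1/6x_2^2x_3 to the remainder.
  leading term x_2^2: no divisor's leading term divides it; move -1/24x_2^2 to the remainder.
  leading term x_2x_3^2: no divisor's leading term divides it; move -2/3x_2x_3^2 to the remainder.
  leading term x_2x_3: no divisor's leading term divides it; move 14/9x_2x_3 to the remainder.
  leading term x_2: no divisor's leading term divides it; move -1/10x_2 to the remainder.
  leading term x_3: no divisor's leading term divides it; move 13/10x_3 to the remainder.
  leading term 1: no divisor's leading term divides it; move -44/15 to the remainder.
  remainder -1/18x_2^3x_3 + 1/6x_2^2x_3 - 1/24x_2^2 - 2/3x_2x_3^2 + 14/9x_2x_3 - 1/10x_2 + 13/10x_3 - 44/15 ≠ 0; add k_3 = -1/18x_2^3x_3 + 1/6x_2^2x_3 - 1/24x_2^2 - 2/3x_2x_3^2 + 14/9x_2x_3 - 1/10x_2 + 13/10x_3 - 44/15 to the basis.

S(h_1,k_3): lcm = x_1x_2^3x_3. S = 3x_1x_2^2x_3 - 27/20x_1x_2^2 - 12x_1x_2x_3^2 + 28x_1x_2x_3 - 9/5x_1x_2 + 117/5x_1x_3 - 264/5x_1 - 3/40x_2^4 + 9/10x_2^2x_3 - 2x_2^2.
  leading term x_1x_2^2x_3: subtract (-3/20x_2)·h_1 from 3x_1x_2^2x_3 - 27/20x_1x_2^2 - 12x_1x_2x_3^2 + 28x_1x_2x_3 - 9/5x_1x_2 + 117/5x_1x_3 - 264/5x_1 - 3/40x_2^4 + 9/10x_2^2x_3 - 2x_2^2 → -27/20x_1x_2^2 - 12x_1x_2x_3^2 + 28x_1x_2x_3 + 117/5x_1x_3 - 264/5x_1 - 3/40x_2^4 + 9/40x_2^3 + 9/10x_2^2x_3 - 2x_2^2 - 27/10x_2x_3 + 6x_2
  leading term x_1x_2^2: subtract (-9/40x_2^2)·h_2 from -27/20x_1x_2^2 - 12x_1x_2x_3^2 + 28x_1x_2x_3 + 117/5x_1x_3 - 264/5x_1 - 3/40x_2^4 + 9/40x_2^3 + 9/10x_2^2x_3 - 2x_2^2 - 27/10x_2x_3 + 6x_2 → -12x_1x_2x_3^2 + 28x_1x_2x_3 + 117/5x_1x_3 - 264/5x_1 + 9/5x_2^2x_3 - 41/10x_2^2 - 27/10x_2x_3 + 6x_2
  leading term x_1x_2x_3^2: subtract (3/5x_3)·h_1 from -12x_1x_2x_3^2 + 28x_1x_2x_3 + 117/5x_1x_3 - 264/5x_1 + 9/5x_2^2x_3 - 41/10x_2^2 - 27/10x_2x_3 + 6x_2 → 28x_1x_2x_3 + 81/5x_1x_3 - 264/5x_1 + 9/10x_2^2x_3 - 41/10x_2^2 - 27/10x_2x_3 + 6x_2 + 54/5x_3^2 - 24x_3
  leading term x_1x_2x_3: subtract (-7/5)·h_1 from 28x_1x_2x_3 + 81/5x_1x_3 - 264/5x_1 + 9/10x_2^2x_3 - 41/10x_2^2 - 27/10x_2x_3 + 6x_2 + 54/5x_3^2 - 24x_3 → 81/5x_1x_3 - 36x_1 + 9/10x_2^2x_3 - 2x_2^2 - 27/10x_2x_3 + 6x_2 + 54/5x_3^2 - 246/5x_3 + 56
  leading term x_1x_3: subtract (27/10x_3)·h_2 from 81/5x_1x_3 - 36x_1 + 9/10x_2^2x_3 - 2x_2^2 - 27/10x_2x_3 + 6x_2 + 54/5x_3^2 - 246/5x_3 + 56 → -36x_1 - 2x_2^2 + 6x_2 - 24x_3 + 56
  leading term x_1: subtract (-6)·h_2 from -36x_1 - 2x_2^2 + 6x_2 - 24x_3 + 56 → 0
  remainder 0.

S(h_2,k_3): leading monomials are coprime, so the S-polynomial reduces to 0 (Buchberger's first criterion).
Every S-polynomial of the final basis reduces to 0, so we have a Gröbner basis.
Inter-reduce: drop elements whose leading term is divisible by another's, tail-reduce, and make monic.
Reduced Gröbner basis: {x_1 + 1/18x_2^2 - 1/6x_2 + 2/3x_3 - 14/9, x_2^3x_3 - 3x_2^2x_3 + 3/4x_2^2 + 12x_2x_3^2 - 28x_2x_3 + 9/5x_2 - 117/5x_3 + 264/5}.

Same reduced basis, so the two generating sets span the same ideal.
The same test decides containment: I ⊆ J iff every generator of I reduces to 0 modulo a Gröbner basis of J.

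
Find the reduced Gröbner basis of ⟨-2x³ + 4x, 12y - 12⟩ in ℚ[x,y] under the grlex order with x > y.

Buchberger's algorithm terminates because the ascending chain of leading-term ideals stabilizes.

f_1 = -2x³ + 4x, LT = x³.
f_2 = 12y - 12, LT = y.

S(f_1,f_2): leading monomials are coprime, so the S-polynomial reduces to 0 (Buchberger's first criterion).
Every S-polynomial of the final basis reduces to 0, so we have a Gröbner basis.

G = {x³ - 2x, y - 1}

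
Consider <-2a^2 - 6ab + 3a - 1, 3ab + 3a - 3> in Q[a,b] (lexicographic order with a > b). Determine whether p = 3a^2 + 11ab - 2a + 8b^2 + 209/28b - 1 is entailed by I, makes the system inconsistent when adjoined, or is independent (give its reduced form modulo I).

First compute the reduced Gröbner basis of I by Buchberger's algorithm.
f_1 = -2a^2 - 6ab + 3a - 1, LT = a^2.
f_2 = 3ab + 3a - 3, LT = ab.

S(f_1,f_2): lcm = a^2b. S = -a^2 + 3ab^2 - 3/2ab + a + 1/2b.
  leading term a^2: subtract (1/2)·f_1 from -a^2 + 3ab^2 - 3/2ab + a + 1/2b → 3ab^2 + 3/2ab - 1/2a + 1/2b + 1/2
  leading term ab^2: subtract (b)·f_2 from 3ab^2 + 3/2ab - 1/2a + 1/2b + 1/2 → -3/2ab - 1/2a + 7/2b + 1/2
  leading term ab: subtract (-1/2)·f_2 from -3/2ab - 1/2a + 7/2b + 1/2 → a + 7/2b - 1
  leading term a: no divisor's leading term divides it; move a to the remainder.
  leading term b: no divisor's leading term divides it; move 7/2b to the remainder.
  leading term 1: no divisor's leading term divides it; move -1 to the remainder.
  remainder a + 7/2b - 1 ≠ 0; add h_3 = a + 7/2b - 1 to the basis.

S(f_2,h_3): lcm = ab. S = a - 7/2b^2 + b - 1.
  leading term a: subtract (1)·h_3 from a - 7/2b^2 + b - 1 → -7/2b^2 - 5/2b
  leading term b^2: no divisor's leading term divides it; move -7/2b^2 to the remainder.
  leading term b: no divisor's leading term divides it; move -5/2b to the remainder.
  remainder -7/2b^2 - 5/2b ≠ 0; add h_4 = -7/2b^2 - 5/2b to the basis.

The other S-polynomials (S(f_1,h_3), S(f_1,h_4), S(f_2,h_4), S(h_3,h_4)) all reduce to 0 modulo the current basis, so we have a Gröbner basis.
Inter-reduce: drop elements whose leading term is divisible by another's, tail-reduce, and make monic.
Reduced Gröbner basis: {a + 7/2b - 1, b^2 + 5/7b}.
Label its elements g_1 = a + 7/2b - 1, g_2 = b^2 + 5/7b.

Reduce p = 3a^2 + 11ab - 2a + 8b^2 + 209/28b - 1 modulo G:
  leading term a^2: subtract (3a)·g_1 from 3a^2 + 11ab - 2a + 8b^2 + 209/28b - 1 → 1/2ab + a + 8b^2 + 209/28b - 1
  leading term ab: subtract (1/2b)·g_1 from 1/2ab + a + 8b^2 + 209/28b - 1 → a + 25/4b^2 + 223/28b - 1
  leading term a: subtract (1)·g_1 from a + 25/4b^2 + 223/28b - 1 → 25/4b^2 + 125/28b
  leading term b^2: subtract (25/4)·g_2 from 25/4b^2 + 125/28b → 0
  normal form = 0.
Since the normal form is 0, p ∈ I.

The remainder on division by a Gröbner basis is unique — it is the normal form.

3a^2 + 11ab - 2a + 8b^2 + 209/28b - 1 lies in I (it reduces to 0).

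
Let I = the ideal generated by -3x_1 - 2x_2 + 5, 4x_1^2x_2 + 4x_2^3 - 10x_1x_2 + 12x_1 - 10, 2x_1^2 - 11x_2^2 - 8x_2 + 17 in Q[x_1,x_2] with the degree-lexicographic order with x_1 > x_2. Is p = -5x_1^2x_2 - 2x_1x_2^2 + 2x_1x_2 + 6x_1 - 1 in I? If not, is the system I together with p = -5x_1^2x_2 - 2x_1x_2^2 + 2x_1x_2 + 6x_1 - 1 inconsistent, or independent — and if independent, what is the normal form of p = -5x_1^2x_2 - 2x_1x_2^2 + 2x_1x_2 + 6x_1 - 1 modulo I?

-5x_1^2x_2 - 2x_1x_2^2 + 2x_1x_2 + 6x_1 - 1 lies in I (it reduces to 0).

First compute the reduced Gröbner basis of I by Buchberger's algorithm.
f_1 = -3x_1 - 2x_2 + 5, LT = x_1.
f_2 = 4x_1^2x_2 + 4x_2^3 - 10x_1x_2 + 12x_1 - 10, LT = x_1^2x_2.
f_3 = 2x_1^2 - 11x_2^2 - 8x_2 + 17, LT = x_1^2.

S(f_1,f_2): lcm = x_1^2x_2. S = 2/3x_1x_2^2 - x_2^3 + 5/6x_1x_2 - 3x_1 + 5/2.
  leading term x_1x_2^2: subtract (-2/9x_2^2)·f_1 from 2/3x_1x_2^2 - x_2^3 + 5/6x_1x_2 - 3x_1 + 5/2 → -13/9x_2^3 + 5/6x_1x_2 + 10/9x_2^2 - 3x_1 + 5/2
  leading term x_2^3: no divisor's leading term divides it; move -13/9x_2^3 to the remainder.
  leading term x_1x_2: subtract (-5/18x_2)·f_1 from 5/6x_1x_2 + 10/9x_2^2 - 3x_1 + 5/2 → 5/9x_2^2 - 3x_1 + 25/18x_2 + 5/2
  leading term x_2^2: no divisor's leading term divides it; move 5/9x_2^2 to the remainder.
  leading term x_1: subtract (1)·f_1 from -3x_1 + 25/18x_2 + 5/2 → 61/18x_2 - 5/2
  leading term x_2: no divisor's leading term divides it; move 61/18x_2 to the remainder.
  leading term 1: no divisor's leading term divides it; move -5/2 to the remainder.
  remainder -13/9x_2^3 + 5/9x_2^2 + 61/18x_2 - 5/2 ≠ 0; add h_4 = -13/9x_2^3 + 5/9x_2^2 + 61/18x_2 - 5/2 to the basis.

S(f_1,f_3): lcm = x_1^2. S = 2/3x_1x_2 + 11/2x_2^2 - 5/3x_1 + 4x_2 - 17/2.
  leading term x_1x_2: subtract (-2/9x_2)·f_1 from 2/3x_1x_2 + 11/2x_2^2 - 5/3x_1 + 4x_2 - 17/2 → 91/18x_2^2 - 5/3x_1 + 46/9x_2 - 17/2
  leading term x_2^2: no divisor's leading term divides it; move 91/18x_2^2 to the remainder.
  leading term x_1: subtract (5/9)·f_1 from -5/3x_1 + 46/9x_2 - 17/2 → 56/9x_2 - 203/18
  leading term x_2: no divisor's leading term divides it; move 56/9x_2 to the remainder.
  leading term 1: no divisor's leading term divides it; move -203/18 to the remainder.
  remainder 91/18x_2^2 + 56/9x_2 - 203/18 ≠ 0; add h_5 = 91/18x_2^2 + 56/9x_2 - 203/18 to the basis.

S(f_2,f_3): lcm = x_1^2x_2. S = 13/2x_2^3 - 5/2x_1x_2 + 4x_2^2 + 3x_1 - 17/2x_2 - 5/2.
  leading term x_2^3: subtract (-9/2)·h_4 from 13/2x_2^3 - 5/2x_1x_2 + 4x_2^2 + 3x_1 - 17/2x_2 - 5/2 → -5/2x_1x_2 + 13/2x_2^2 + 3x_1 + 27/4x_2 - 55/4
  leading term x_1x_2: subtract (5/6x_2)·f_1 from -5/2x_1x_2 + 13/2x_2^2 + 3x_1 + 27/4x_2 - 55/4 → 49/6x_2^2 + 3x_1 + 31/12x_2 - 55/4
  leading term x_2^2: subtract (21/13)·h_5 from 49/6x_2^2 + 3x_1 + 31/12x_2 - 55/4 → 3x_1 - 1165/156x_2 + 697/156
  leading term x_1: subtract (-1)·f_1 from 3x_1 - 1165/156x_2 + 697/156 → -1477/156x_2 + 1477/156
  leading term x_2: no divisor's leading term divides it; move -1477/156x_2 to the remainder.
  leading term 1: no divisor's leading term divides it; move 1477/156 to the remainder.
  remainder -1477/156x_2 + 1477/156 ≠ 0; add h_6 = -1477/156x_2 + 1477/156 to the basis.

The other S-polynomials (S(f_1,h_4), S(f_2,h_4), S(f_3,h_4), S(f_1,h_5), S(f_2,h_5), S(f_3,h_5), S(h_4,h_5), S(f_1,h_6), S(f_2,h_6), S(f_3,h_6), S(h_4,h_6), S(h_5,h_6)) all reduce to 0 modulo the current basis, so we have a Gröbner basis.
Inter-reduce: drop elements whose leading term is divisible by another's, tail-reduce, and make monic.
Reduced Gröbner basis: {x_1 - 1, x_2 - 1}.
Label its elements g_1 = x_1 - 1, g_2 = x_2 - 1.

Reduce p = -5x_1^2x_2 - 2x_1x_2^2 + 2x_1x_2 + 6x_1 - 1 modulo G:
  leading term x_1^2x_2: subtract (-5x_1x_2)·g_1 from -5x_1^2x_2 - 2x_1x_2^2 + 2x_1x_2 + 6x_1 - 1 → -2x_1x_2^2 - 3x_1x_2 + 6x_1 - 1
  leading term x_1x_2^2: subtract (-2x_2^2)·g_1 from -2x_1x_2^2 - 3x_1x_2 + 6x_1 - 1 → -3x_1x_2 - 2x_2^2 + 6x_1 - 1
  leading term x_1x_2: subtract (-3x_2)·g_1 from -3x_1x_2 - 2x_2^2 + 6x_1 - 1 → -2x_2^2 + 6x_1 - 3x_2 - 1
  leading term x_2^2: subtract (-2x_2)·g_2 from -2x_2^2 + 6x_1 - 3x_2 - 1 → 6x_1 - 5x_2 - 1
  leading term x_1: subtract (6)·g_1 from 6x_1 - 5x_2 - 1 → -5x_2 + 5
  leading term x_2: subtract (-5)·g_2 from -5x_2 + 5 → 0
  normal form = 0.
Since the normal form is 0, p ∈ I.

The remainder on division by a Gröbner basis is unique — it is the normal form.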